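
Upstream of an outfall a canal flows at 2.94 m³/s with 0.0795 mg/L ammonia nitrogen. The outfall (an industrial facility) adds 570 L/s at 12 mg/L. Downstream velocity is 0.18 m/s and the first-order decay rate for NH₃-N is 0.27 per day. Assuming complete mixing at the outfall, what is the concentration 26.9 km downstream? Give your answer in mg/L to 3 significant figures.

570 L/s = 0.57 m³/s.
After complete mixing, C₀ = (0.57·12 + 2.94·0.0795) / 3.51 = 2.015 mg/L.
Travel time t = 2.69e+04 m / 0.18 m/s = 1.494e+05 s = 1.73 d.
C = 2.015·exp(−0.27·1.73) = 2.015·0.6269 = 1.263 mg/L.

1.26 mg/L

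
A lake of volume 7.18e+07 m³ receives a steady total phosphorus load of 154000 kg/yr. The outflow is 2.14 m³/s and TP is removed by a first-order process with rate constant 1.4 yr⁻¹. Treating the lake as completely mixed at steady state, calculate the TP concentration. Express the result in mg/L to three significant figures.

Outflow Q = 2.14 m³/s × 3.156e+07 s/yr = 6.753e+07 m³/yr.
Steady-state CSTR mass balance: W = Q·C + k·V·C, so C = W/(Q + kV).
Q + kV = 6.753e+07 + 1.4·7.18e+07 = 1.681e+08 m³/yr.
C = 154000/1.681e+08 = 0.0009164 kg/m³ = 0.9164 mg/L.

0.916 mg/L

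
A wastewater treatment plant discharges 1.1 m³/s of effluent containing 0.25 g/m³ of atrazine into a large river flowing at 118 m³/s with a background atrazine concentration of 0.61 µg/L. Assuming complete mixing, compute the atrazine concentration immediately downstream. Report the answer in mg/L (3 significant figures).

0.00291 mg/L

0.61 µg/L = 0.00061 mg/L.
Conservation of mass across the mixing zone: C = (1.1·0.25 + 118·0.00061) / (1.1 + 118) = 0.347/119.1 = 0.002913 mg/L.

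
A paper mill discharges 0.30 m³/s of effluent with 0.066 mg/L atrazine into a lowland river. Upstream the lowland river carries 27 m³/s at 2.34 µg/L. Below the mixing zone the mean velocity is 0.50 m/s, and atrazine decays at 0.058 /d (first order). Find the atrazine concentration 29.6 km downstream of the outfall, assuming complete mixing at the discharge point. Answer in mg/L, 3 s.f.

2.34 µg/L = 0.00234 mg/L.
After complete mixing, C₀ = (0.3·0.066 + 27·0.00234) / 27.3 = 0.00304 mg/L.
Travel time t = 2.96e+04 m / 0.50 m/s = 5.92e+04 s = 0.6852 d.
C = 0.00304·exp(−0.058·0.6852) = 0.00304·0.961 = 0.002921 mg/L.

0.00292 mg/L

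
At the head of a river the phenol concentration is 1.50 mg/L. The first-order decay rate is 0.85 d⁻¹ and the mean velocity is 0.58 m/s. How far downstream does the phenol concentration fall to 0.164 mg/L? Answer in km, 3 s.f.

130 km

From C = C₀·e^(−kt), t = ln(C₀/C)/k = ln(1.50/0.164)/0.85 = 2.213/0.85 = 2.604 d.
Distance = v·t = 0.58 m/s × 2.25e+05 s = 1.305e+05 m = 130.5 km.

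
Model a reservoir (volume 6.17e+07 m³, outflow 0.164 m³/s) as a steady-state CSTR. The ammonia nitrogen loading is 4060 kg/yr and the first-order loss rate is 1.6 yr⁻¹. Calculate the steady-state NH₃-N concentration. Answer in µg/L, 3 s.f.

Outflow Q = 0.164 m³/s × 3.156e+07 s/yr = 5.175e+06 m³/yr.
Steady-state CSTR mass balance: W = Q·C + k·V·C, so C = W/(Q + kV).
Q + kV = 5.175e+06 + 1.6·6.17e+07 = 1.039e+08 m³/yr.
C = 4060/1.039e+08 = 3.908e-05 kg/m³ = 0.03908 mg/L = 39.08 µg/L.

39.1 µg/L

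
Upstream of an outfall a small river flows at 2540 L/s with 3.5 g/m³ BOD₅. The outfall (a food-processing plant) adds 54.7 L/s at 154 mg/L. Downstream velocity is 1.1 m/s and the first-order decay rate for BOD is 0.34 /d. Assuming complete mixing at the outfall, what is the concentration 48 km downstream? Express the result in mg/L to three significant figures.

54.7 L/s = 0.0547 m³/s.
2540 L/s = 2.54 m³/s.
After complete mixing, C₀ = (0.0547·154 + 2.54·3.5) / 2.595 = 6.673 mg/L.
Travel time t = 4.8e+04 m / 1.1 m/s = 4.364e+04 s = 0.5051 d.
C = 6.673·exp(−0.34·0.5051) = 6.673·0.8422 = 5.62 mg/L.

5.62 mg/L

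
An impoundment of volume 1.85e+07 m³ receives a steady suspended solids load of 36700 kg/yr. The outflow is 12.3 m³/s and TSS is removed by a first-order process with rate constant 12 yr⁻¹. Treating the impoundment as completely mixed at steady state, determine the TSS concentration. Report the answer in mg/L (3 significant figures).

Outflow Q = 12.3 m³/s × 3.156e+07 s/yr = 3.882e+08 m³/yr.
Steady-state CSTR mass balance: W = Q·C + k·V·C, so C = W/(Q + kV).
Q + kV = 3.882e+08 + 12·1.85e+07 = 6.102e+08 m³/yr.
C = 36700/6.102e+08 = 6.015e-05 kg/m³ = 0.06015 mg/L.

0.0601 mg/L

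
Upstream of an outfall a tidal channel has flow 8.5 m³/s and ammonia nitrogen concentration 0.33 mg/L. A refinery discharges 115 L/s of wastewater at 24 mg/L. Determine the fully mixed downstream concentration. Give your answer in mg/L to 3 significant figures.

115 L/s = 0.115 m³/s.
Conservation of mass across the mixing zone: C = (0.115·24 + 8.5·0.33) / (0.115 + 8.5) = 5.565/8.615 = 0.646 mg/L.

0.646 mg/L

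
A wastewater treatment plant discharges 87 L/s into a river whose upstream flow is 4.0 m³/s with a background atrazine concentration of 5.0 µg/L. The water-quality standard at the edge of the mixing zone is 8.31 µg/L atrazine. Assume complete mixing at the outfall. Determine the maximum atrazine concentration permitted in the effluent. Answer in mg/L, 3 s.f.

87 L/s = 0.087 m³/s.
5.0 µg/L = 0.005 mg/L.
8.31 µg/L = 0.00831 mg/L.
Mass balance: 0.00831·4.087 = 0.087·Cₑ + 4·0.005.
Cₑ = (0.03396 − 0.02) / 0.087 = 0.1605 mg/L.

0.160 mg/L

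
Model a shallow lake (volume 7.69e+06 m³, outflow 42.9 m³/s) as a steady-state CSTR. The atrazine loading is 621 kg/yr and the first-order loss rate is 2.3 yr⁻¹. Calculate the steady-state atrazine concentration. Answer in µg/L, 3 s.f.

Outflow Q = 42.9 m³/s × 3.156e+07 s/yr = 1.354e+09 m³/yr.
Steady-state CSTR mass balance: W = Q·C + k·V·C, so C = W/(Q + kV).
Q + kV = 1.354e+09 + 2.3·7.69e+06 = 1.372e+09 m³/yr.
C = 621/1.372e+09 = 4.528e-07 kg/m³ = 0.0004528 mg/L = 0.4528 µg/L.

0.453 µg/L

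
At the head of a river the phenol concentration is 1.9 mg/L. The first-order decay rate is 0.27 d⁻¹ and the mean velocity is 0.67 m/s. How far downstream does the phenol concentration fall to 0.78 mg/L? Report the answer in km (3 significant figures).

From C = C₀·e^(−kt), t = ln(C₀/C)/k = ln(1.9/0.78)/0.27 = 0.8903/0.27 = 3.297 d.
Distance = v·t = 0.67 m/s × 2.849e+05 s = 1.909e+05 m = 190.9 km.

191 km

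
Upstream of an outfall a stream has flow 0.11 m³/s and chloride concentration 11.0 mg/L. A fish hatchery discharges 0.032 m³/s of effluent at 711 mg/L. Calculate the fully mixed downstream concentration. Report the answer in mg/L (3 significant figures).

169 mg/L

Conservation of mass across the mixing zone: C = (0.032·711 + 0.11·11) / (0.032 + 0.11) = 23.96/0.142 = 168.7 mg/L.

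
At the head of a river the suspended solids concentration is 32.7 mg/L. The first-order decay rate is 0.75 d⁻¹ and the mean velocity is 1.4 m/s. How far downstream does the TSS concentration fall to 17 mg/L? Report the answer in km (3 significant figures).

106 km

From C = C₀·e^(−kt), t = ln(C₀/C)/k = ln(32.7/17)/0.75 = 0.6542/0.75 = 0.8722 d.
Distance = v·t = 1.4 m/s × 7.536e+04 s = 1.055e+05 m = 105.5 km.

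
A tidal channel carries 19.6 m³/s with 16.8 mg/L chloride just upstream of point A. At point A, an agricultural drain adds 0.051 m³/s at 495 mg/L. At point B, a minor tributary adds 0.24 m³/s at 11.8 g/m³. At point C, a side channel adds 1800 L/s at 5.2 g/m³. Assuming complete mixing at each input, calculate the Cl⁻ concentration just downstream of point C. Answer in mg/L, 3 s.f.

After input A: C = (19.6·16.8 + 0.051·495) / 19.65 = 18.04 mg/L.
After input B: C = (19.65·18.04 + 0.24·11.8) / 19.89 = 17.97 mg/L.
1800 L/s = 1.8 m³/s.
After input C: C = (19.89·17.97 + 1.8·5.2) / 21.69 = 16.91 mg/L.

16.9 mg/L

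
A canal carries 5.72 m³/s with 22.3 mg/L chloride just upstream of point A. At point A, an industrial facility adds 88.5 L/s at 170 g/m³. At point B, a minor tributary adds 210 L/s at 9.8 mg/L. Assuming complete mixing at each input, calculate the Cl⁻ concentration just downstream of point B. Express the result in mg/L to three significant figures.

88.5 L/s = 0.0885 m³/s.
After input A: C = (5.72·22.3 + 0.0885·170) / 5.808 = 24.55 mg/L.
210 L/s = 0.21 m³/s.
After input B: C = (5.808·24.55 + 0.21·9.8) / 6.018 = 24.04 mg/L.

24.0 mg/L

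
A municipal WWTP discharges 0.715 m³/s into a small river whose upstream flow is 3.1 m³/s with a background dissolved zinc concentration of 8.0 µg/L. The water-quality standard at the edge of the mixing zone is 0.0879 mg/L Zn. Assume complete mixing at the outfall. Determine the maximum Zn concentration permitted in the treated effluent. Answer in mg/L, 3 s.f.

8.0 µg/L = 0.008 mg/L.
Mass balance: 0.0879·3.815 = 0.715·Cₑ + 3.1·0.008.
Cₑ = (0.3353 − 0.0248) / 0.715 = 0.4343 mg/L.

0.434 mg/L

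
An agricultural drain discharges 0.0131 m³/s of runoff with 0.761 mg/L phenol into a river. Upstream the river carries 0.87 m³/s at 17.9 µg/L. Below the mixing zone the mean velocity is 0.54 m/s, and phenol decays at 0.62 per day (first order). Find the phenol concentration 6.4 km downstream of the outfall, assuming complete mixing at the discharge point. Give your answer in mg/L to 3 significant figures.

17.9 µg/L = 0.0179 mg/L.
After complete mixing, C₀ = (0.0131·0.761 + 0.87·0.0179) / 0.8831 = 0.02892 mg/L.
Travel time t = 6400 m / 0.54 m/s = 1.185e+04 s = 0.1372 d.
C = 0.02892·exp(−0.62·0.1372) = 0.02892·0.9185 = 0.02657 mg/L.

0.0266 mg/L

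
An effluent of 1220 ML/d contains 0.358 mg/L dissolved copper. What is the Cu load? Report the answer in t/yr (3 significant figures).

1220 ML/d = 14.12 m³/s.
Mass flux = Q·C = 14.12 m³/s × 0.358 g/m³ = 5.055 g/s.
= 5.055 g/s × 31.56 = 159.5 t/yr.

160 t/yr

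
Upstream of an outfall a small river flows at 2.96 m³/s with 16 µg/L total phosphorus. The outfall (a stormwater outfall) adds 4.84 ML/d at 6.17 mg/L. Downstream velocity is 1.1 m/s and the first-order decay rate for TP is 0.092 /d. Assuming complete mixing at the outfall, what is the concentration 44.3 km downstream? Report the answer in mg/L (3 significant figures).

0.125 mg/L

4.84 ML/d = 0.05602 m³/s.
16 µg/L = 0.016 mg/L.
After complete mixing, C₀ = (0.05602·6.17 + 2.96·0.016) / 3.016 = 0.1303 mg/L.
Travel time t = 4.43e+04 m / 1.1 m/s = 4.027e+04 s = 0.4661 d.
C = 0.1303·exp(−0.092·0.4661) = 0.1303·0.958 = 0.1248 mg/L.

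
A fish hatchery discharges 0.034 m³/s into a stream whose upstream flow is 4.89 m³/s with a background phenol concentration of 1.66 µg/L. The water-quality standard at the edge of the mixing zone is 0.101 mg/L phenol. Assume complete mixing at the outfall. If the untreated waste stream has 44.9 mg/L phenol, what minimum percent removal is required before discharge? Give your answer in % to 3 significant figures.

1.66 µg/L = 0.00166 mg/L.
Mass balance: 0.101·4.924 = 0.034·Cₑ + 4.89·0.00166.
Cₑ = (0.4973 − 0.008117) / 0.034 = 14.39 mg/L.
Required removal = 1 − 14.39/44.9 = 67.95 %.

68.0 %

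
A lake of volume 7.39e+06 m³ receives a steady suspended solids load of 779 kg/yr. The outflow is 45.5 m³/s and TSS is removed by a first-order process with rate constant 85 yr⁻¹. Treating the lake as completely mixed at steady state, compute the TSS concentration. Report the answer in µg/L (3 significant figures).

Outflow Q = 45.5 m³/s × 3.156e+07 s/yr = 1.436e+09 m³/yr.
Steady-state CSTR mass balance: W = Q·C + k·V·C, so C = W/(Q + kV).
Q + kV = 1.436e+09 + 85·7.39e+06 = 2.064e+09 m³/yr.
C = 779/2.064e+09 = 3.774e-07 kg/m³ = 0.0003774 mg/L = 0.3774 µg/L.

0.377 µg/L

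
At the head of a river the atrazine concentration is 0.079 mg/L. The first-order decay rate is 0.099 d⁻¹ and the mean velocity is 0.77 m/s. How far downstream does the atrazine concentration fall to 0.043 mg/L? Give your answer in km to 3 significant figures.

From C = C₀·e^(−kt), t = ln(C₀/C)/k = ln(0.079/0.043)/0.099 = 0.6082/0.099 = 6.144 d.
Distance = v·t = 0.77 m/s × 5.308e+05 s = 4.087e+05 m = 408.7 km.

409 km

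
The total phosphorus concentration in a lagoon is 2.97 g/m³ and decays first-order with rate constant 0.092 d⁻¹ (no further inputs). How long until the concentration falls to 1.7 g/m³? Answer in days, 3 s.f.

t = ln(C₀/C)/k = ln(2.97/1.7)/0.092 = 0.5579/0.092 = 6.064 d.

6.06 d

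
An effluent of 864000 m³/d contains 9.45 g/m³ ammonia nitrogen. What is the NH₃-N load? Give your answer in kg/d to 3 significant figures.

8160 kg/d

864000 m³/d = 10 m³/s.
Mass flux = Q·C = 10 m³/s × 9.45 g/m³ = 94.5 g/s.
= 94.5 g/s × 86.4 = 8165 kg/d.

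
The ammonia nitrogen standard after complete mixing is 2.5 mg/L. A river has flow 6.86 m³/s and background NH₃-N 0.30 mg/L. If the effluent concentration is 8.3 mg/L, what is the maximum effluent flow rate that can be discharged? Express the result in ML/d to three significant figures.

225 ML/d

Mass balance at complete mixing: C_std·(Q_w + Q_r) = Q_w·C_e + Q_r·C_b.
Rearranging, Q_w = Q_r·(C_std − C_b)/(C_e − C_std) = 6.86·(2.5 − 0.3) / (8.3 − 2.5) = 2.602 m³/s.
= 224.8 ML/d.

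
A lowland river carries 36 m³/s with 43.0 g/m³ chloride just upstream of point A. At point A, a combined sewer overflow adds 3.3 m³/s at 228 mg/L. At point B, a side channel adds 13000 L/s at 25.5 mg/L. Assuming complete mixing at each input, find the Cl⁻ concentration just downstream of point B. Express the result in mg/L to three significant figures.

50.3 mg/L

After input A: C = (36·43 + 3.3·228) / 39.3 = 58.53 mg/L.
13000 L/s = 13 m³/s.
After input B: C = (39.3·58.53 + 13·25.5) / 52.3 = 50.32 mg/L.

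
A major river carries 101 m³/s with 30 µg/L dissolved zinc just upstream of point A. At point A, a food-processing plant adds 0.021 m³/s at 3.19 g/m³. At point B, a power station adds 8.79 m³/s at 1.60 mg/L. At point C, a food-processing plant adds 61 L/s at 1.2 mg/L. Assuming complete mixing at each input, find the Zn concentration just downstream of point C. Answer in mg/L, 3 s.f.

30 µg/L = 0.03 mg/L.
After input A: C = (101·0.03 + 0.021·3.19) / 101 = 0.03066 mg/L.
After input B: C = (101·0.03066 + 8.79·1.6) / 109.8 = 0.1563 mg/L.
61 L/s = 0.061 m³/s.
After input C: C = (109.8·0.1563 + 0.061·1.2) / 109.9 = 0.1569 mg/L.

0.157 mg/L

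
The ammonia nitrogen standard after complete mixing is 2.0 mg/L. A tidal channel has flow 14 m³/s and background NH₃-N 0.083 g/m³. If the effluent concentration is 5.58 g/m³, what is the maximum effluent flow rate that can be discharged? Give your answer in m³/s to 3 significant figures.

7.50 m³/s

Mass balance at complete mixing: C_std·(Q_w + Q_r) = Q_w·C_e + Q_r·C_b.
Rearranging, Q_w = Q_r·(C_std − C_b)/(C_e − C_std) = 14·(2 − 0.083) / (5.58 − 2) = 7.497 m³/s.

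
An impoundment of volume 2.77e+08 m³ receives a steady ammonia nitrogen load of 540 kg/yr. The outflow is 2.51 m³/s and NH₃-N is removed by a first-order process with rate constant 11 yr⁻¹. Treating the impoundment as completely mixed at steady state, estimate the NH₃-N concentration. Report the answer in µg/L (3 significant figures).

Outflow Q = 2.51 m³/s × 3.156e+07 s/yr = 7.921e+07 m³/yr.
Steady-state CSTR mass balance: W = Q·C + k·V·C, so C = W/(Q + kV).
Q + kV = 7.921e+07 + 11·2.77e+08 = 3.126e+09 m³/yr.
C = 540/3.126e+09 = 1.727e-07 kg/m³ = 0.0001727 mg/L = 0.1727 µg/L.

0.173 µg/L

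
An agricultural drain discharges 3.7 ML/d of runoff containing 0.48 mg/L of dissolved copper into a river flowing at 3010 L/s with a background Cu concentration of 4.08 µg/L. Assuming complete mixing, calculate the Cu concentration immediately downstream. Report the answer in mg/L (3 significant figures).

0.0108 mg/L

3.7 ML/d = 0.04282 m³/s.
3010 L/s = 3.01 m³/s.
4.08 µg/L = 0.00408 mg/L.
By mass balance at complete mixing, C = (0.04282·0.48 + 3.01·0.00408) / (0.04282 + 3.01) = 0.03284/3.053 = 0.01076 mg/L.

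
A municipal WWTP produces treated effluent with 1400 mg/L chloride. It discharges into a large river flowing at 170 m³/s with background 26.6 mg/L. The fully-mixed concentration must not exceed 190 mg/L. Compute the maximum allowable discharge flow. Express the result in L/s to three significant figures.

Mass balance at complete mixing: C_std·(Q_w + Q_r) = Q_w·C_e + Q_r·C_b.
Rearranging, Q_w = Q_r·(C_std − C_b)/(C_e − C_std) = 170·(190 − 26.6) / (1400 − 190) = 22.96 m³/s.
= 2.296e+04 L/s.

23000 L/s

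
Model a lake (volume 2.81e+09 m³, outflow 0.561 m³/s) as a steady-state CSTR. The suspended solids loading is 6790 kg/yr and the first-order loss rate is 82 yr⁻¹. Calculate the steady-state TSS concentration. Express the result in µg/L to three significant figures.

0.0295 µg/L

Outflow Q = 0.561 m³/s × 3.156e+07 s/yr = 1.77e+07 m³/yr.
Steady-state CSTR mass balance: W = Q·C + k·V·C, so C = W/(Q + kV).
Q + kV = 1.77e+07 + 82·2.81e+09 = 2.304e+11 m³/yr.
C = 6790/2.304e+11 = 2.947e-08 kg/m³ = 2.947e-05 mg/L = 0.02947 µg/L.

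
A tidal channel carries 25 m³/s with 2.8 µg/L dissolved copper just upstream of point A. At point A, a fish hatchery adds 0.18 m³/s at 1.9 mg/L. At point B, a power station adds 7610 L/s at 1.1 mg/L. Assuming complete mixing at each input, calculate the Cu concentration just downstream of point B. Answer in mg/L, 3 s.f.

0.268 mg/L

2.8 µg/L = 0.0028 mg/L.
After input A: C = (25·0.0028 + 0.18·1.9) / 25.18 = 0.01636 mg/L.
7610 L/s = 7.61 m³/s.
After input B: C = (25.18·0.01636 + 7.61·1.1) / 32.79 = 0.2679 mg/L.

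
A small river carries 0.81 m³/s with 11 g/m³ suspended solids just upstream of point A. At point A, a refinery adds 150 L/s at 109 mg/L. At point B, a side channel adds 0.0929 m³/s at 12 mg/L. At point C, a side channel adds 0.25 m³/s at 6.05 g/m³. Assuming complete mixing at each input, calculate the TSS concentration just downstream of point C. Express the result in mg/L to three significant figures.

21.4 mg/L

150 L/s = 0.15 m³/s.
After input A: C = (0.81·11 + 0.15·109) / 0.96 = 26.31 mg/L.
After input B: C = (0.96·26.31 + 0.0929·12) / 1.053 = 25.05 mg/L.
After input C: C = (1.053·25.05 + 0.25·6.05) / 1.303 = 21.4 mg/L.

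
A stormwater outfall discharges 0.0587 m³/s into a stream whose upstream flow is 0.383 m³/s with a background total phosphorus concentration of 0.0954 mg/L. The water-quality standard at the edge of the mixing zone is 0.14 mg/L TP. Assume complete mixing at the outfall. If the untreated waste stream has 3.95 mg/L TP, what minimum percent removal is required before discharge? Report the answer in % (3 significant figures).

Mass balance: 0.14·0.4417 = 0.0587·Cₑ + 0.383·0.0954.
Cₑ = (0.06184 − 0.03654) / 0.0587 = 0.431 mg/L.
Required removal = 1 − 0.431/3.95 = 89.09 %.

89.1 %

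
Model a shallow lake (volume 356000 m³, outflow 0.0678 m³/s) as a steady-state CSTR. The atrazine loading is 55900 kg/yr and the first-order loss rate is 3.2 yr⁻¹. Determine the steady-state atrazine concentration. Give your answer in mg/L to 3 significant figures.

17.0 mg/L

Outflow Q = 0.0678 m³/s × 3.156e+07 s/yr = 2.14e+06 m³/yr.
Steady-state CSTR mass balance: W = Q·C + k·V·C, so C = W/(Q + kV).
Q + kV = 2.14e+06 + 3.2·356000 = 3.279e+06 m³/yr.
C = 55900/3.279e+06 = 0.01705 kg/m³ = 17.05 mg/L.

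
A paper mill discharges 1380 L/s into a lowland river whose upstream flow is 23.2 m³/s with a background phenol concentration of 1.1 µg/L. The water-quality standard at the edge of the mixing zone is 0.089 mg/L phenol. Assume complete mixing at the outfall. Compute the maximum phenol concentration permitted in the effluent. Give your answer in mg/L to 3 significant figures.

1380 L/s = 1.38 m³/s.
1.1 µg/L = 0.0011 mg/L.
Mass balance: 0.089·24.58 = 1.38·Cₑ + 23.2·0.0011.
Cₑ = (2.188 − 0.02552) / 1.38 = 1.567 mg/L.

1.57 mg/L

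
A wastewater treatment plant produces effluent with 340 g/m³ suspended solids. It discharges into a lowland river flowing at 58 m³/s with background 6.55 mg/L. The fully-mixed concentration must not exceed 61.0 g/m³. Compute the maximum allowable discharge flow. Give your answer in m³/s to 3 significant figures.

Mass balance at complete mixing: C_std·(Q_w + Q_r) = Q_w·C_e + Q_r·C_b.
Rearranging, Q_w = Q_r·(C_std − C_b)/(C_e − C_std) = 58·(61 − 6.55) / (340 − 61) = 11.32 m³/s.

11.3 m³/s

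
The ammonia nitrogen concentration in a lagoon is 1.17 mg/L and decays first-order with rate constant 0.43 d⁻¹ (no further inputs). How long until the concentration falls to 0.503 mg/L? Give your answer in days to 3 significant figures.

t = ln(C₀/C)/k = ln(1.17/0.503)/0.43 = 0.8442/0.43 = 1.963 d.

1.96 d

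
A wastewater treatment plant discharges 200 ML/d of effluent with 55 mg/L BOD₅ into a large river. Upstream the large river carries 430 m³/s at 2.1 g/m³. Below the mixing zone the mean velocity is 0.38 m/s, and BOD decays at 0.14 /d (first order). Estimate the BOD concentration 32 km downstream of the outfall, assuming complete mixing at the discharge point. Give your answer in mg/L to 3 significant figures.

200 ML/d = 2.315 m³/s.
After complete mixing, C₀ = (2.315·55 + 430·2.1) / 432.3 = 2.383 mg/L.
Travel time t = 3.2e+04 m / 0.38 m/s = 8.421e+04 s = 0.9747 d.
C = 2.383·exp(−0.14·0.9747) = 2.383·0.8724 = 2.079 mg/L.

2.08 mg/L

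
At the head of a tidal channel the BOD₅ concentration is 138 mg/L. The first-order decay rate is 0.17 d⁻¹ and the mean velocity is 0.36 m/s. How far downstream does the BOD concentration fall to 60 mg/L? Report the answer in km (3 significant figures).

From C = C₀·e^(−kt), t = ln(C₀/C)/k = ln(138/60)/0.17 = 0.8329/0.17 = 4.899 d.
Distance = v·t = 0.36 m/s × 4.233e+05 s = 1.524e+05 m = 152.4 km.

152 km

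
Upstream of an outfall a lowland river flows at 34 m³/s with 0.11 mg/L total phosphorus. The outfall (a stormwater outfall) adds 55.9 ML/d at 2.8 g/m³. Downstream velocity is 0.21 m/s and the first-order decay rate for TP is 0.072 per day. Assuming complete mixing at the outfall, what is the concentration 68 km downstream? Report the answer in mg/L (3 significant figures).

55.9 ML/d = 0.647 m³/s.
After complete mixing, C₀ = (0.647·2.8 + 34·0.11) / 34.65 = 0.1602 mg/L.
Travel time t = 6.8e+04 m / 0.21 m/s = 3.238e+05 s = 3.748 d.
C = 0.1602·exp(−0.072·3.748) = 0.1602·0.7635 = 0.1223 mg/L.

0.122 mg/L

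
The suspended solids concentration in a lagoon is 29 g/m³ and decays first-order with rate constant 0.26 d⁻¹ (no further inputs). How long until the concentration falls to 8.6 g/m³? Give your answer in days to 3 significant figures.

t = ln(C₀/C)/k = ln(29/8.6)/0.26 = 1.216/0.26 = 4.675 d.

4.68 d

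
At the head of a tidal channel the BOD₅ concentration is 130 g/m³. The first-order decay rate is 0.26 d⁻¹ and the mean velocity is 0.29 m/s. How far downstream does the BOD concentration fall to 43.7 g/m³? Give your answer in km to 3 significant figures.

105 km

From C = C₀·e^(−kt), t = ln(C₀/C)/k = ln(130/43.7)/0.26 = 1.09/0.26 = 4.193 d.
Distance = v·t = 0.29 m/s × 3.623e+05 s = 1.051e+05 m = 105.1 km.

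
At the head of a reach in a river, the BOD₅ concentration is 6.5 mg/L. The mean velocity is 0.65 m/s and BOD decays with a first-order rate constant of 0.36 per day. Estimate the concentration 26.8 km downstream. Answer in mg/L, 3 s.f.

Travel time t = 26.8 km / 0.65 m/s = 2.68e+04/0.65 = 4.123e+04 s = 0.4772 d.
First-order decay: C = 6.5·exp(−0.36·0.4772) = 6.5·0.8422 = 5.474 mg/L.

5.47 mg/L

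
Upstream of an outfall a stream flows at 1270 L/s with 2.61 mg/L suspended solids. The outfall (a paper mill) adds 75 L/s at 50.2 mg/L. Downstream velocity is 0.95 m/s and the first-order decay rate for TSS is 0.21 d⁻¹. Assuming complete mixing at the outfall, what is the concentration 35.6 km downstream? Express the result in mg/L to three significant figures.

75 L/s = 0.075 m³/s.
1270 L/s = 1.27 m³/s.
After complete mixing, C₀ = (0.075·50.2 + 1.27·2.61) / 1.345 = 5.264 mg/L.
Travel time t = 3.56e+04 m / 0.95 m/s = 3.747e+04 s = 0.4337 d.
C = 5.264·exp(−0.21·0.4337) = 5.264·0.9129 = 4.805 mg/L.

4.81 mg/L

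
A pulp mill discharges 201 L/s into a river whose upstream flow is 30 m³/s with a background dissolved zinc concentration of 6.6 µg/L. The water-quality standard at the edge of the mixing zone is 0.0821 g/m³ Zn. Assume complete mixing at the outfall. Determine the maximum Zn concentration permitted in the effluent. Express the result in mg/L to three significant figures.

201 L/s = 0.201 m³/s.
6.6 µg/L = 0.0066 mg/L.
Mass balance: 0.0821·30.2 = 0.201·Cₑ + 30·0.0066.
Cₑ = (2.48 − 0.198) / 0.201 = 11.35 mg/L.

11.4 mg/L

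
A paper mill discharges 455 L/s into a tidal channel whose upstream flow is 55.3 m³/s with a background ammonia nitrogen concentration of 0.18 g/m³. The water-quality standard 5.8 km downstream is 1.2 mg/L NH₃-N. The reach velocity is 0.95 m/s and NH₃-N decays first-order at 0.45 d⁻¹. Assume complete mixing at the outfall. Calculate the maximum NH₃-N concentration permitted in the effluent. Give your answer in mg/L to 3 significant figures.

455 L/s = 0.455 m³/s.
Travel time to the compliance point: t = 5800/0.95 = 6105 s = 0.07066 d; decay factor exp(−0.45·0.07066) = 0.9687.
So the concentration just after mixing may be at most 1.2/0.9687 = 1.239 mg/L.
Mass balance: 1.239·55.75 = 0.455·Cₑ + 55.3·0.18.
Cₑ = (69.07 − 9.954) / 0.455 = 129.9 mg/L.

130 mg/L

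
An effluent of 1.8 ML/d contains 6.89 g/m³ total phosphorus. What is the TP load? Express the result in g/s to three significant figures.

0.144 g/s

1.8 ML/d = 0.02083 m³/s.
Mass flux = Q·C = 0.02083 m³/s × 6.89 g/m³ = 0.1435 g/s.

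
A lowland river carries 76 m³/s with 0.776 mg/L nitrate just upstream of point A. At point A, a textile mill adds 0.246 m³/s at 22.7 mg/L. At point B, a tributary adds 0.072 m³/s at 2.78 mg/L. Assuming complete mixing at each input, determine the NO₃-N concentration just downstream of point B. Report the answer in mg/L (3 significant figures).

0.849 mg/L

After input A: C = (76·0.776 + 0.246·22.7) / 76.25 = 0.8467 mg/L.
After input B: C = (76.25·0.8467 + 0.072·2.78) / 76.32 = 0.8486 mg/L.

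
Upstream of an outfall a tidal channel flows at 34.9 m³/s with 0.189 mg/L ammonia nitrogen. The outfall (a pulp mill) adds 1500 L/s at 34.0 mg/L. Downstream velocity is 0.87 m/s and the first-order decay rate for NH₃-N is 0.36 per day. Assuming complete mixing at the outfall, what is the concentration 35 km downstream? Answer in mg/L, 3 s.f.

1500 L/s = 1.5 m³/s.
After complete mixing, C₀ = (1.5·34 + 34.9·0.189) / 36.4 = 1.582 mg/L.
Travel time t = 3.5e+04 m / 0.87 m/s = 4.023e+04 s = 0.4656 d.
C = 1.582·exp(−0.36·0.4656) = 1.582·0.8457 = 1.338 mg/L.

1.34 mg/L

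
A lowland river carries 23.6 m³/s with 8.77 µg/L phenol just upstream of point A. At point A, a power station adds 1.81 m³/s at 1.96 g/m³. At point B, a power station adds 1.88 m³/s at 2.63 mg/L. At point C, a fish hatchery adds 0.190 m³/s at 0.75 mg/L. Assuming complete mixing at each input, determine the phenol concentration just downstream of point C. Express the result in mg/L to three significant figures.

0.322 mg/L

8.77 µg/L = 0.00877 mg/L.
After input A: C = (23.6·0.00877 + 1.81·1.96) / 25.41 = 0.1478 mg/L.
After input B: C = (25.41·0.1478 + 1.88·2.63) / 27.29 = 0.3188 mg/L.
After input C: C = (27.29·0.3188 + 0.19·0.75) / 27.48 = 0.3217 mg/L.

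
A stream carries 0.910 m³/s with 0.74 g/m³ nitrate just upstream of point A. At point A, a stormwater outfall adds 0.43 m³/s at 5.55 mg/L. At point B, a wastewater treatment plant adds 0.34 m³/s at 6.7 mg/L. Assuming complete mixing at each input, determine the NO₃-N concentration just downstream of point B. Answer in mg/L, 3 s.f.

After input A: C = (0.91·0.74 + 0.43·5.55) / 1.34 = 2.284 mg/L.
After input B: C = (1.34·2.284 + 0.34·6.7) / 1.68 = 3.177 mg/L.

3.18 mg/L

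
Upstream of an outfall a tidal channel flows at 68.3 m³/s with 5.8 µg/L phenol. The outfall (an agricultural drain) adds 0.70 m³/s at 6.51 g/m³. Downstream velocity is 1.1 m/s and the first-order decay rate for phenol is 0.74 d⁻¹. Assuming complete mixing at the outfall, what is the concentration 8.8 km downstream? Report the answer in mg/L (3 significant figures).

5.8 µg/L = 0.0058 mg/L.
After complete mixing, C₀ = (0.7·6.51 + 68.3·0.0058) / 69 = 0.07178 mg/L.
Travel time t = 8800 m / 1.1 m/s = 8000 s = 0.09259 d.
C = 0.07178·exp(−0.74·0.09259) = 0.07178·0.9338 = 0.06703 mg/L.

0.0670 mg/L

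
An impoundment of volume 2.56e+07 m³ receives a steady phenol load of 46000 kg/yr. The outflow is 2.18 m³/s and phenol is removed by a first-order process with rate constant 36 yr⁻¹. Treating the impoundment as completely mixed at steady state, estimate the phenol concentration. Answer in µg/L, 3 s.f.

46.4 µg/L

Outflow Q = 2.18 m³/s × 3.156e+07 s/yr = 6.88e+07 m³/yr.
Steady-state CSTR mass balance: W = Q·C + k·V·C, so C = W/(Q + kV).
Q + kV = 6.88e+07 + 36·2.56e+07 = 9.904e+08 m³/yr.
C = 46000/9.904e+08 = 4.645e-05 kg/m³ = 0.04645 mg/L = 46.45 µg/L.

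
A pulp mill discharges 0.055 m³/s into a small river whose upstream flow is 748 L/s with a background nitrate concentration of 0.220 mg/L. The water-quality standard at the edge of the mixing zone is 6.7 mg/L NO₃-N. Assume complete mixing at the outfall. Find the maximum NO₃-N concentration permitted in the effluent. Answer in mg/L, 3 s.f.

94.8 mg/L

748 L/s = 0.748 m³/s.
Mass balance: 6.7·0.803 = 0.055·Cₑ + 0.748·0.22.
Cₑ = (5.38 − 0.1646) / 0.055 = 94.83 mg/L.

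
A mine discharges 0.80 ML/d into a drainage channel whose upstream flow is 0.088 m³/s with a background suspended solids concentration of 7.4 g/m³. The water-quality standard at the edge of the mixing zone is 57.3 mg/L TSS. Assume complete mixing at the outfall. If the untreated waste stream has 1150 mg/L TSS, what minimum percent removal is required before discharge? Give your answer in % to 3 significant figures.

0.80 ML/d = 0.009259 m³/s.
Mass balance: 57.3·0.09726 = 0.009259·Cₑ + 0.088·7.4.
Cₑ = (5.573 − 0.6512) / 0.009259 = 531.5 mg/L.
Required removal = 1 − 531.5/1150 = 53.78 %.

53.8 %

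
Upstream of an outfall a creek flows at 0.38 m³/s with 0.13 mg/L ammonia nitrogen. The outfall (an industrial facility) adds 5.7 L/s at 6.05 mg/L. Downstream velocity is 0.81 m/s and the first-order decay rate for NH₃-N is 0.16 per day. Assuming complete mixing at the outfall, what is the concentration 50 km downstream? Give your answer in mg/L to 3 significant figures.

5.7 L/s = 0.0057 m³/s.
After complete mixing, C₀ = (0.0057·6.05 + 0.38·0.13) / 0.3857 = 0.2175 mg/L.
Travel time t = 5e+04 m / 0.81 m/s = 6.173e+04 s = 0.7144 d.
C = 0.2175·exp(−0.16·0.7144) = 0.2175·0.892 = 0.194 mg/L.

0.194 mg/L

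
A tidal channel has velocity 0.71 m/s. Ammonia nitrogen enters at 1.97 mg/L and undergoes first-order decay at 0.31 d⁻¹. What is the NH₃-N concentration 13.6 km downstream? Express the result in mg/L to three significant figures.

Travel time t = 13.6 km / 0.71 m/s = 1.36e+04/0.71 = 1.915e+04 s = 0.2217 d.
First-order decay: C = 1.97·exp(−0.31·0.2217) = 1.97·0.9336 = 1.839 mg/L.

1.84 mg/L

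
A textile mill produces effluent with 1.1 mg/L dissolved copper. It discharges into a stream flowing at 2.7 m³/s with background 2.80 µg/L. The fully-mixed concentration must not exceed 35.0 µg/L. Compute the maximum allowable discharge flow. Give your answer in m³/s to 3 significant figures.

0.0816 m³/s

2.80 µg/L = 0.0028 mg/L.
35.0 µg/L = 0.035 mg/L.
Mass balance at complete mixing: C_std·(Q_w + Q_r) = Q_w·C_e + Q_r·C_b.
Rearranging, Q_w = Q_r·(C_std − C_b)/(C_e − C_std) = 2.7·(0.035 − 0.0028) / (1.1 − 0.035) = 0.08163 m³/s.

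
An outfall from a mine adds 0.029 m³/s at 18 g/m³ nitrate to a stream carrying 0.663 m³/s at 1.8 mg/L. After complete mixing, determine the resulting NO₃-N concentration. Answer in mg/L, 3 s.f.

Conservation of mass across the mixing zone: C = (0.029·18 + 0.663·1.8) / (0.029 + 0.663) = 1.715/0.692 = 2.479 mg/L.

2.48 mg/L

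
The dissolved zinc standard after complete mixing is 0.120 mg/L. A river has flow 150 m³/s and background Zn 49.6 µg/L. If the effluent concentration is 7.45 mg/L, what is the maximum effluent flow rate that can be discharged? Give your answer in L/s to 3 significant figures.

1440 L/s

49.6 µg/L = 0.0496 mg/L.
Mass balance at complete mixing: C_std·(Q_w + Q_r) = Q_w·C_e + Q_r·C_b.
Rearranging, Q_w = Q_r·(C_std − C_b)/(C_e − C_std) = 150·(0.12 − 0.0496) / (7.45 − 0.12) = 1.441 m³/s.
= 1441 L/s.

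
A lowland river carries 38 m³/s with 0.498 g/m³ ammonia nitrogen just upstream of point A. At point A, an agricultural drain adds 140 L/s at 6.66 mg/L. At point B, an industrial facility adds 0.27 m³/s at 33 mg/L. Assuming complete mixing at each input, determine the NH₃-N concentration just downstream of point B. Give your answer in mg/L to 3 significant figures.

140 L/s = 0.14 m³/s.
After input A: C = (38·0.498 + 0.14·6.66) / 38.14 = 0.5206 mg/L.
After input B: C = (38.14·0.5206 + 0.27·33) / 38.41 = 0.7489 mg/L.

0.749 mg/L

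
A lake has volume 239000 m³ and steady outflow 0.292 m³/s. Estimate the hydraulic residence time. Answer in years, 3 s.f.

Q = 0.292 m³/s × 3.156e+07 s/yr = 9.215e+06 m³/yr.
Hydraulic residence time τ = V/Q = 239000/9.215e+06 = 0.02594 yr.

0.0259 yr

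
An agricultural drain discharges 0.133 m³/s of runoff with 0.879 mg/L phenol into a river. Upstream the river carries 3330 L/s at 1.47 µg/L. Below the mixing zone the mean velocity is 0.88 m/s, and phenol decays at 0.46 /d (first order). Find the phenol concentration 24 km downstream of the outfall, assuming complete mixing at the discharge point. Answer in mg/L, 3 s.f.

0.0304 mg/L

3330 L/s = 3.33 m³/s.
1.47 µg/L = 0.00147 mg/L.
After complete mixing, C₀ = (0.133·0.879 + 3.33·0.00147) / 3.463 = 0.03517 mg/L.
Travel time t = 2.4e+04 m / 0.88 m/s = 2.727e+04 s = 0.3157 d.
C = 0.03517·exp(−0.46·0.3157) = 0.03517·0.8648 = 0.03042 mg/L.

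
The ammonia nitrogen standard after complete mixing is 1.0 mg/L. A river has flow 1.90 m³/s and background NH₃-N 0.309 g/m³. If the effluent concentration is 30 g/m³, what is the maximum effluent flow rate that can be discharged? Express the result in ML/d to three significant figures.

Mass balance at complete mixing: C_std·(Q_w + Q_r) = Q_w·C_e + Q_r·C_b.
Rearranging, Q_w = Q_r·(C_std − C_b)/(C_e − C_std) = 1.90·(1 − 0.309) / (30 − 1) = 0.04527 m³/s.
= 3.912 ML/d.

3.91 ML/d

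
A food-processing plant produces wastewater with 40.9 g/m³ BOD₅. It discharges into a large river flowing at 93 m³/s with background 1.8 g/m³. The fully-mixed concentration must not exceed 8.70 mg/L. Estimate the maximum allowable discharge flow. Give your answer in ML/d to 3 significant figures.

1720 ML/d

Mass balance at complete mixing: C_std·(Q_w + Q_r) = Q_w·C_e + Q_r·C_b.
Rearranging, Q_w = Q_r·(C_std − C_b)/(C_e − C_std) = 93·(8.7 − 1.8) / (40.9 − 8.7) = 19.93 m³/s.
= 1722 ML/d.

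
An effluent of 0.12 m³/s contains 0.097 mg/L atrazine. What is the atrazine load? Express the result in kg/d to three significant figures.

Mass flux = Q·C = 0.12 m³/s × 0.097 g/m³ = 0.01164 g/s.
= 0.01164 g/s × 86.4 = 1.006 kg/d.

1.01 kg/d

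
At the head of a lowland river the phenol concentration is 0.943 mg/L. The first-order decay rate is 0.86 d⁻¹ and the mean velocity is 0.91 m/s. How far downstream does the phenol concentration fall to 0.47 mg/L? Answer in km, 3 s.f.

63.7 km

From C = C₀·e^(−kt), t = ln(C₀/C)/k = ln(0.943/0.47)/0.86 = 0.6963/0.86 = 0.8097 d.
Distance = v·t = 0.91 m/s × 6.996e+04 s = 6.366e+04 m = 63.66 km.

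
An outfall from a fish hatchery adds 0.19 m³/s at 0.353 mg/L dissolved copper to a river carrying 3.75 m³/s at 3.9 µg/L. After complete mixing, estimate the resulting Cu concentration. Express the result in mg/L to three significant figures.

0.0207 mg/L

3.9 µg/L = 0.0039 mg/L.
Conservation of mass across the mixing zone: C = (0.19·0.353 + 3.75·0.0039) / (0.19 + 3.75) = 0.08169/3.94 = 0.02073 mg/L.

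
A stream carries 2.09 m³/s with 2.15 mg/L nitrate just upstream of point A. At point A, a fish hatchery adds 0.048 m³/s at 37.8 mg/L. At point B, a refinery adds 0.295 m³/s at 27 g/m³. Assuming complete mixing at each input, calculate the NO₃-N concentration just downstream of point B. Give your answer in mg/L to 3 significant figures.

After input A: C = (2.09·2.15 + 0.048·37.8) / 2.138 = 2.95 mg/L.
After input B: C = (2.138·2.95 + 0.295·27) / 2.433 = 5.866 mg/L.

5.87 mg/L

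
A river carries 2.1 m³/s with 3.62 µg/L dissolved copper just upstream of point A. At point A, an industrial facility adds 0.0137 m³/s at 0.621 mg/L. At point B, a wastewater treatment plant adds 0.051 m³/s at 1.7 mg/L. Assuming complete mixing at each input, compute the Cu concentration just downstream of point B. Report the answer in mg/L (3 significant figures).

0.0475 mg/L

3.62 µg/L = 0.00362 mg/L.
After input A: C = (2.1·0.00362 + 0.0137·0.621) / 2.114 = 0.007622 mg/L.
After input B: C = (2.114·0.007622 + 0.051·1.7) / 2.165 = 0.04749 mg/L.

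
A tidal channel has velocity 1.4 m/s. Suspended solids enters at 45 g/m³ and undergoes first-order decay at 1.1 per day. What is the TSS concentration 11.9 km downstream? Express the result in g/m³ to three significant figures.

Travel time t = 11.9 km / 1.4 m/s = 1.19e+04/1.4 = 8500 s = 0.09838 d.
First-order decay: C = 45·exp(−1.1·0.09838) = 45·0.8974 = 40.38 g/m³.

40.4 g/m³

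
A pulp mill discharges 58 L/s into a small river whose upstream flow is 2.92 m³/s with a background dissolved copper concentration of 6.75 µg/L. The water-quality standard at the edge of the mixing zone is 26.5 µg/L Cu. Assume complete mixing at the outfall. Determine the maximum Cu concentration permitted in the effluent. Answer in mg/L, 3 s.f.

58 L/s = 0.058 m³/s.
6.75 µg/L = 0.00675 mg/L.
26.5 µg/L = 0.0265 mg/L.
Mass balance: 0.0265·2.978 = 0.058·Cₑ + 2.92·0.00675.
Cₑ = (0.07892 − 0.01971) / 0.058 = 1.021 mg/L.

1.02 mg/L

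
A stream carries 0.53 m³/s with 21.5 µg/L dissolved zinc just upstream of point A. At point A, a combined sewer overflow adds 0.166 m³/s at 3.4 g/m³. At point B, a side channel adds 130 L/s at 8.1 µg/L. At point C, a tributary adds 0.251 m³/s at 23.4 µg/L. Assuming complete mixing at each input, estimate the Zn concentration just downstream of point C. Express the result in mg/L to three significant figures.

21.5 µg/L = 0.0215 mg/L.
After input A: C = (0.53·0.0215 + 0.166·3.4) / 0.696 = 0.8273 mg/L.
130 L/s = 0.13 m³/s.
8.1 µg/L = 0.0081 mg/L.
After input B: C = (0.696·0.8273 + 0.13·0.0081) / 0.826 = 0.6984 mg/L.
23.4 µg/L = 0.0234 mg/L.
After input C: C = (0.826·0.6984 + 0.251·0.0234) / 1.077 = 0.5411 mg/L.

0.541 mg/L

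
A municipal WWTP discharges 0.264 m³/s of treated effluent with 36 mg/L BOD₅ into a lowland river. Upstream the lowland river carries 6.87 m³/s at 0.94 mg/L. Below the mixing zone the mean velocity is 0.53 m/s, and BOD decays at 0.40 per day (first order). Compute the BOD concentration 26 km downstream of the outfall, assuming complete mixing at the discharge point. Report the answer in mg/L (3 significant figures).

After complete mixing, C₀ = (0.264·36 + 6.87·0.94) / 7.134 = 2.237 mg/L.
Travel time t = 2.6e+04 m / 0.53 m/s = 4.906e+04 s = 0.5678 d.
C = 2.237·exp(−0.40·0.5678) = 2.237·0.7968 = 1.783 mg/L.

1.78 mg/L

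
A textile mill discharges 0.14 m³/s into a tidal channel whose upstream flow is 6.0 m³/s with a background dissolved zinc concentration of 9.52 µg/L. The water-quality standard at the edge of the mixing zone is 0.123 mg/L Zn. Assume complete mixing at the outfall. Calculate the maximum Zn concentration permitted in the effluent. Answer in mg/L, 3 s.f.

4.99 mg/L

9.52 µg/L = 0.00952 mg/L.
Mass balance: 0.123·6.14 = 0.14·Cₑ + 6·0.00952.
Cₑ = (0.7552 − 0.05712) / 0.14 = 4.986 mg/L.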